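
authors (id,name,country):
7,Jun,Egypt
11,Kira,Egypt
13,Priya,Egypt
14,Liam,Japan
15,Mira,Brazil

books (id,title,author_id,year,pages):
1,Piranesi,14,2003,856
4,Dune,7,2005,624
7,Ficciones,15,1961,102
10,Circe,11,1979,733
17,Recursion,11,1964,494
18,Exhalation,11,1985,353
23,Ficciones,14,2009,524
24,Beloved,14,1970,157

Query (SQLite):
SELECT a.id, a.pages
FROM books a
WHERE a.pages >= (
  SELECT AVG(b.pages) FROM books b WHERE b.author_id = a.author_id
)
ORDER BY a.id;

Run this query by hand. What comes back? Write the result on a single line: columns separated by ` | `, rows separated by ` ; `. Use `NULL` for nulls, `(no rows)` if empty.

For each books row a, compute AVG(pages) over rows sharing a.author_id.
Keep row a if a.pages >= that per-group AVG.
  author_id=7: AVG(pages) = 624.0
  author_id=11: AVG(pages) = 526.666667
  author_id=14: AVG(pages) = 512.333333
  author_id=15: AVG(pages) = 102.0

1 | 856 ; 4 | 624 ; 7 | 102 ; 10 | 733 ; 23 | 524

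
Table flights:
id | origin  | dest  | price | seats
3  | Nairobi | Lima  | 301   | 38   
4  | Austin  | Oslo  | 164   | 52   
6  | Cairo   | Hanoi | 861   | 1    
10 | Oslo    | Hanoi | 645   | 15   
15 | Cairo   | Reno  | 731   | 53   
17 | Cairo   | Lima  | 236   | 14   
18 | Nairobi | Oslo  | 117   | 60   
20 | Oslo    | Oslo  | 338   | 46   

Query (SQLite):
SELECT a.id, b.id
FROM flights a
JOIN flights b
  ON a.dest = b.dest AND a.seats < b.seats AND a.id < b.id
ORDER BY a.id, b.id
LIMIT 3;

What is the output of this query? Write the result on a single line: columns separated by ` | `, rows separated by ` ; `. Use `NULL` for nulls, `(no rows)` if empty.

Pairs (a,b) with same dest, a.seats < b.seats, a.id < b.id.
dest groups: Hanoi:{6,10} Lima:{3,17} Oslo:{4,18,20} Reno:{15}
Ordered by (a.id, b.id); first 3.

4 | 18 ; 6 | 10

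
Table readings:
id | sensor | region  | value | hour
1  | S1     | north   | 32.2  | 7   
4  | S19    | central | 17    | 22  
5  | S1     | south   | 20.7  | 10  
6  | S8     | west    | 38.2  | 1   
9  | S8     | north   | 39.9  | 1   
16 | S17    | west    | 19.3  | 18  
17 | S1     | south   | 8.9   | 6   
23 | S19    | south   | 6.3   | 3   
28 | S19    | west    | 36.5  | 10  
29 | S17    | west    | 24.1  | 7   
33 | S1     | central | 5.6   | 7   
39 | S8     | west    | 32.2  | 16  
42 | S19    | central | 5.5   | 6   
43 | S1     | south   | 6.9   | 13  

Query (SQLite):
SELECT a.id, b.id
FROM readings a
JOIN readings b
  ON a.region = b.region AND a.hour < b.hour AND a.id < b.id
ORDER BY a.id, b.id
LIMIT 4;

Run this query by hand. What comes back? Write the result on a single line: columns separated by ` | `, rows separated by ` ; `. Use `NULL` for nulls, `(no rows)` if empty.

5 | 43 ; 6 | 16 ; 6 | 28 ; 6 | 29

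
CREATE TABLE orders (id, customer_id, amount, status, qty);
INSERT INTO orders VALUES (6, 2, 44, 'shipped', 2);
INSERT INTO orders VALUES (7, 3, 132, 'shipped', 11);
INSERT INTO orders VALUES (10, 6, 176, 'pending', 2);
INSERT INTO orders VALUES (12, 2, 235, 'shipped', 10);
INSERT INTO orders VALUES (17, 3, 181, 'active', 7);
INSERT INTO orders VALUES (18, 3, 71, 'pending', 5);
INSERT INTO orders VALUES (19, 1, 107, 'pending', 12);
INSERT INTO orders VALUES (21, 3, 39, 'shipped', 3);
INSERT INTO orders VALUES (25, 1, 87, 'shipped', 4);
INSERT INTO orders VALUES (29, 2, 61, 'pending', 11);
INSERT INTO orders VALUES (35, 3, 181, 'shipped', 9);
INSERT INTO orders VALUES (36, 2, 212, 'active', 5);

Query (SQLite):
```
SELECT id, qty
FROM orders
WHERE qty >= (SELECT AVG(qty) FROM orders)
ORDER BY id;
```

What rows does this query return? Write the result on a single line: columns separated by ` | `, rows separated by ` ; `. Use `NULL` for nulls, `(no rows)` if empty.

7 | 11 ; 12 | 10 ; 17 | 7 ; 19 | 12 ; 29 | 11 ; 35 | 9

Scalar subquery: AVG(qty) over all orders rows = 6.75.
Keep rows where qty >= that value.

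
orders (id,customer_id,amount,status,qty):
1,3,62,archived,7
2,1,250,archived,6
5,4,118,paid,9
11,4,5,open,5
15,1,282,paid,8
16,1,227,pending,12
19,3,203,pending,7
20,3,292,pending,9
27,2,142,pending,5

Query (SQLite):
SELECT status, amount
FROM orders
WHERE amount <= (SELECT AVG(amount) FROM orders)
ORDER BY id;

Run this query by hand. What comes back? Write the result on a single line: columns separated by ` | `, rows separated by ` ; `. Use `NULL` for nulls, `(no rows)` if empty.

archived | 62 ; paid | 118 ; open | 5 ; pending | 142

Scalar subquery: AVG(amount) over all orders rows = 175.666667 (≈; comparison uses full precision).
Keep rows where amount <= that value.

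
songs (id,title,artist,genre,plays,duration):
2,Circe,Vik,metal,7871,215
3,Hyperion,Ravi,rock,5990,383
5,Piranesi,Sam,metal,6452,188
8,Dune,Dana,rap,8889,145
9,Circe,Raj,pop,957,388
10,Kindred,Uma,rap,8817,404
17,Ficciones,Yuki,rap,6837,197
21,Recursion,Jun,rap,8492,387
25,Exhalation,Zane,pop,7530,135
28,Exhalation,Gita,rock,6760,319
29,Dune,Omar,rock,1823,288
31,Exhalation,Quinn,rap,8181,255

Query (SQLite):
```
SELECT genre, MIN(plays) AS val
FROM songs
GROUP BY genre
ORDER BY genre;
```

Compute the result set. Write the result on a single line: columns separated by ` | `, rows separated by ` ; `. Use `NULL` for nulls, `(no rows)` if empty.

metal | 6452 ; pop | 957 ; rap | 6837 ; rock | 1823

Partition songs by genre; compute MIN(plays) within each group.
  metal: ids {2, 5} → MIN(plays)=6452
  pop: ids {9, 25} → MIN(plays)=957
  rap: ids {8, 10, 17, 21, 31} → MIN(plays)=6837
  rock: ids {3, 28, 29} → MIN(plays)=1823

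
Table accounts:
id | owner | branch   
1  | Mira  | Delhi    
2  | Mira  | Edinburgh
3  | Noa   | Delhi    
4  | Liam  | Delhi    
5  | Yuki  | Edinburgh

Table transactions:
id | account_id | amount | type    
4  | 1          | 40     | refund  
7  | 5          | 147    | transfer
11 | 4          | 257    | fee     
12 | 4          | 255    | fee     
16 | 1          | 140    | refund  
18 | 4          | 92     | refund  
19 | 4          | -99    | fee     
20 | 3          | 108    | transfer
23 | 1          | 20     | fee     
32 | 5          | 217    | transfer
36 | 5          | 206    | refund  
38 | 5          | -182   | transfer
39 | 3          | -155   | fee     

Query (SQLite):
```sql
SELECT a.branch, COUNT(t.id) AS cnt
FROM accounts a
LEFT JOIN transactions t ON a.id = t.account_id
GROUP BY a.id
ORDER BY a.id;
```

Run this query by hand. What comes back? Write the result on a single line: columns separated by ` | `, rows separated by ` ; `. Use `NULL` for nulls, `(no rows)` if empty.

LEFT JOIN keeps every accounts row; unmatched ones get NULL for transactions columns.
Group by accounts.id and compute COUNT(t.id). COUNT(col) of an all-NULL group is 0.
  1: ids {4, 16, 23} → COUNT(t.id)=3
  2: ids {—} → COUNT(t.id)=0
  3: ids {20, 39} → COUNT(t.id)=2
  4: ids {11, 12, 18, 19} → COUNT(t.id)=4
  5: ids {7, 32, 36, 38} → COUNT(t.id)=4

Delhi | 3 ; Edinburgh | 0 ; Delhi | 2 ; Delhi | 4 ; Edinburgh | 4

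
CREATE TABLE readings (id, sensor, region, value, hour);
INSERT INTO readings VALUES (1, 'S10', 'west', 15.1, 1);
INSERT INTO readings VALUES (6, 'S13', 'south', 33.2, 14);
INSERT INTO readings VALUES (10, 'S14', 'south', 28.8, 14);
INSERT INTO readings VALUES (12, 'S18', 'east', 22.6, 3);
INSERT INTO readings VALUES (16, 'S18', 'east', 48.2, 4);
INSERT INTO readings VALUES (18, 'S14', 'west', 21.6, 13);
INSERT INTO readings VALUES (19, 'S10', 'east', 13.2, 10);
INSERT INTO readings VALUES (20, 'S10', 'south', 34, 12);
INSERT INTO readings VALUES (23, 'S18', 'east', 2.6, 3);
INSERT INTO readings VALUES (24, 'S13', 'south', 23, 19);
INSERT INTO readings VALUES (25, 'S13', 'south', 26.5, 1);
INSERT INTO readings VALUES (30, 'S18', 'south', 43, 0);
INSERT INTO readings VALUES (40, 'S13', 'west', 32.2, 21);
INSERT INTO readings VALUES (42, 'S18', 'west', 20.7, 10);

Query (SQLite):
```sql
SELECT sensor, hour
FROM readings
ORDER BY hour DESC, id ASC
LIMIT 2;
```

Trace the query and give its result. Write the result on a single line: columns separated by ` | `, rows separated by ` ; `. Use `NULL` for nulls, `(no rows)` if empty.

S13 | 21 ; S13 | 19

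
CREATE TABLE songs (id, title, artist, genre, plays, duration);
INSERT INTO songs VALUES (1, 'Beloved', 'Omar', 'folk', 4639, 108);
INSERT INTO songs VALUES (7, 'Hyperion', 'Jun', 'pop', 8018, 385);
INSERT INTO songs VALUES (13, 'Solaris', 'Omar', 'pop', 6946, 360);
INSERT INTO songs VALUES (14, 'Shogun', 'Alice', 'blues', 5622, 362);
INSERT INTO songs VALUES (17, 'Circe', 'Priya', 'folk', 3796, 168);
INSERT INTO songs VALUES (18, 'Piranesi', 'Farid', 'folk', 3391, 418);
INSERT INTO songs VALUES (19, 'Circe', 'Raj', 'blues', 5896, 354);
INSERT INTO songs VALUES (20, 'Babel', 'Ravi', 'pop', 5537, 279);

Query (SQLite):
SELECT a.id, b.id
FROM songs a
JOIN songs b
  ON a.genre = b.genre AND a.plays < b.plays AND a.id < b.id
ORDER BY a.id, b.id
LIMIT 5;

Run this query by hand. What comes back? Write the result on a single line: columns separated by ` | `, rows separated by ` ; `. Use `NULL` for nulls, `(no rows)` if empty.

14 | 19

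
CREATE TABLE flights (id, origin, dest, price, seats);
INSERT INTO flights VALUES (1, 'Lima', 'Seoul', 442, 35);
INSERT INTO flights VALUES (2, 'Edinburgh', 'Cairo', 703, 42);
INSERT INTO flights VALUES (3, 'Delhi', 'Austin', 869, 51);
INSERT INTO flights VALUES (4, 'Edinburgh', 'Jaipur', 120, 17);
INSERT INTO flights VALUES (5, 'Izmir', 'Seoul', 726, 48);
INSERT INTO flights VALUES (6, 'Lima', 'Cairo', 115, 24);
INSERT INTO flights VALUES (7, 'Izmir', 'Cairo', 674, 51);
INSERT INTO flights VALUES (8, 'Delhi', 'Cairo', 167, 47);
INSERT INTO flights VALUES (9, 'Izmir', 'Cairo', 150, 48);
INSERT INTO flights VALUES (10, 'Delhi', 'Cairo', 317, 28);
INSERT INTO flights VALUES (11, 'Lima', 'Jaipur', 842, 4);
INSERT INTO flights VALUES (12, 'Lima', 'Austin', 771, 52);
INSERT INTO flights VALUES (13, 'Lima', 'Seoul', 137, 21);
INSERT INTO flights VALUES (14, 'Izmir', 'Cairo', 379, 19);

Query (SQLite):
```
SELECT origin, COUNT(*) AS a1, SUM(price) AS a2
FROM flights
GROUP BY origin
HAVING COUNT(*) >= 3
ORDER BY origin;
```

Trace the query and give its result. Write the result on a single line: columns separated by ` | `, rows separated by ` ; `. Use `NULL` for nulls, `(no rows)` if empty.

Delhi | 3 | 1353 ; Izmir | 4 | 1929 ; Lima | 5 | 2307

Group flights by origin.
Per group compute: COUNT(*), SUM(price).
HAVING: drop groups with fewer than 3 rows.
  Delhi: ids {3, 8, 10} → COUNT(*)=3, SUM(price)=1353
  Edinburgh: ids {2, 4} → COUNT(*)=2, SUM(price)=823
  Izmir: ids {5, 7, 9, 14} → COUNT(*)=4, SUM(price)=1929
  Lima: ids {1, 6, 11, 12, 13} → COUNT(*)=5, SUM(price)=2307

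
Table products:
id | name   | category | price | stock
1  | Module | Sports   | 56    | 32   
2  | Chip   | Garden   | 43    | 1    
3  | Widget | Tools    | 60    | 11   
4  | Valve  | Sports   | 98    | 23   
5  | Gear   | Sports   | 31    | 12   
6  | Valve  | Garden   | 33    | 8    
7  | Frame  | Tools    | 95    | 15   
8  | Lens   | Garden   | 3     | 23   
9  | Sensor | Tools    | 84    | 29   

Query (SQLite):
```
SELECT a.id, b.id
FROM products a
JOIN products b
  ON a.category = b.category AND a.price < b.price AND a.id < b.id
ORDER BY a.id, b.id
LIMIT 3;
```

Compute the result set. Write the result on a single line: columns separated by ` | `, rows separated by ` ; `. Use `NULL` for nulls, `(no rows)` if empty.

1 | 4 ; 3 | 7 ; 3 | 9

Pairs (a,b) with same category, a.price < b.price, a.id < b.id.
category groups: Garden:{2,6,8} Sports:{1,4,5} Tools:{3,7,9}
Ordered by (a.id, b.id); first 3.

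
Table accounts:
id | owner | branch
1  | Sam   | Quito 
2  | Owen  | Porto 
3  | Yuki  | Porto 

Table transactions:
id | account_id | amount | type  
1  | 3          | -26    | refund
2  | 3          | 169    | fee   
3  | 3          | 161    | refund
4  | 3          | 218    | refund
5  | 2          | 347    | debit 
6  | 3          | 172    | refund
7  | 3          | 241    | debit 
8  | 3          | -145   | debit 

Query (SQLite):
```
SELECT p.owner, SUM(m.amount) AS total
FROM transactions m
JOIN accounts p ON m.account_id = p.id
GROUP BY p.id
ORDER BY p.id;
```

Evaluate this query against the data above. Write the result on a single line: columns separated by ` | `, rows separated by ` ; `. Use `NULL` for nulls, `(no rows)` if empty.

Join each transactions row to its accounts via account_id.
Group joined rows by accounts.id; compute SUM(m.amount) per group.
  2: ids {5} → SUM(m.amount)=347
  3: ids {1, 2, 3, 4, 6, 7, 8} → SUM(m.amount)=790

Owen | 347 ; Yuki | 790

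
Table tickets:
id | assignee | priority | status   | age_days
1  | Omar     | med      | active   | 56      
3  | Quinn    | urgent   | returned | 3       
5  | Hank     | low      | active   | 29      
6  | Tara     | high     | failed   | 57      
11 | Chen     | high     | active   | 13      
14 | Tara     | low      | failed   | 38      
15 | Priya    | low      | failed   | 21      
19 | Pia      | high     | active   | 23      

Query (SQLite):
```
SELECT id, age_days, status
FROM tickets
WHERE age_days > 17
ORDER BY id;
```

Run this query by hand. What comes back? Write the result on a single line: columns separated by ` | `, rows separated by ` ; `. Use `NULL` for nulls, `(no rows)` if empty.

age_days > 17: ids {1, 5, 6, 14, 15, 19}

1 | 56 | active ; 5 | 29 | active ; 6 | 57 | failed ; 14 | 38 | failed ; 15 | 21 | failed ; 19 | 23 | active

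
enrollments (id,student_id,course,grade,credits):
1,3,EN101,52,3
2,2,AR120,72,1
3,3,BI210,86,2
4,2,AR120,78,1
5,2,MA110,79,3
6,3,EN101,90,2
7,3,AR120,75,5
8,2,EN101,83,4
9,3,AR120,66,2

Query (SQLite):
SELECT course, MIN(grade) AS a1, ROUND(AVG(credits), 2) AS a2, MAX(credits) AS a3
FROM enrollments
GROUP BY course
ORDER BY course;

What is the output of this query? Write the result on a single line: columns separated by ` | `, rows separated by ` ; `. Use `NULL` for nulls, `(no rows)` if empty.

Group enrollments by course.
Per group compute: MIN(grade), ROUND(AVG(credits), 2), MAX(credits).
  AR120: ids {2, 4, 7, 9} → MIN(grade)=66, ROUND(AVG(credits), 2)=2.25, MAX(credits)=5
  BI210: ids {3} → MIN(grade)=86, ROUND(AVG(credits), 2)=2, MAX(credits)=2
  EN101: ids {1, 6, 8} → MIN(grade)=52, ROUND(AVG(credits), 2)=3, MAX(credits)=4
  MA110: ids {5} → MIN(grade)=79, ROUND(AVG(credits), 2)=3, MAX(credits)=3

AR120 | 66 | 2.25 | 5 ; BI210 | 86 | 2 | 2 ; EN101 | 52 | 3 | 4 ; MA110 | 79 | 3 | 3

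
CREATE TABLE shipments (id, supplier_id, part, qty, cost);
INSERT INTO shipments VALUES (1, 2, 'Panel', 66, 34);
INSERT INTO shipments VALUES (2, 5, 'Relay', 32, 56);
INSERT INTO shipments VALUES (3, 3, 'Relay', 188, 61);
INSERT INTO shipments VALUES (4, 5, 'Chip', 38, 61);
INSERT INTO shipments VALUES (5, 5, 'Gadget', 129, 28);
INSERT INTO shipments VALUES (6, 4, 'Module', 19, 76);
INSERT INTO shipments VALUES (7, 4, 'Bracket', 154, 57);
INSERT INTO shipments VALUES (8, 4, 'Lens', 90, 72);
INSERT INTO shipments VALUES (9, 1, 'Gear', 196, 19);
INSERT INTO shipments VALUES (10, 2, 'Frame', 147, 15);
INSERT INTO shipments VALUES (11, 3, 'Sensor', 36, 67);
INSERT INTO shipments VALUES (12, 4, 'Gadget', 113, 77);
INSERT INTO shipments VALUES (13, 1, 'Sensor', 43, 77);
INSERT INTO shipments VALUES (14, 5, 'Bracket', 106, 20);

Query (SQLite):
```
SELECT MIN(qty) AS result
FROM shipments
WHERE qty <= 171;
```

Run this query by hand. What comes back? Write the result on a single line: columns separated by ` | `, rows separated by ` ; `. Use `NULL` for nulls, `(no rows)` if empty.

Rows where qty <= 171 → qty values: [66, 32, 38, 129, 19, 154, 90, 147, 36, 113, 43, 106].
MIN of non-NULL values = 19.

19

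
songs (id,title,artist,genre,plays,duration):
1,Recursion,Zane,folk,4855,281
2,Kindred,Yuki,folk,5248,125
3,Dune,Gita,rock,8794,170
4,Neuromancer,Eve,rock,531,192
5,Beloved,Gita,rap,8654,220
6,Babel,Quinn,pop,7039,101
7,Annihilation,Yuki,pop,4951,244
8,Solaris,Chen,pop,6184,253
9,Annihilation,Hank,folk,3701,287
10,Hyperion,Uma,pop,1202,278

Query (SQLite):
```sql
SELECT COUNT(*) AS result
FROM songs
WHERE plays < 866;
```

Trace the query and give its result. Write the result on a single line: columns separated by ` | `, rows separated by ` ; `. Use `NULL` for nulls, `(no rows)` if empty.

1

Rows where plays < 866 → plays values: [531].
COUNT(*) counts rows → 1.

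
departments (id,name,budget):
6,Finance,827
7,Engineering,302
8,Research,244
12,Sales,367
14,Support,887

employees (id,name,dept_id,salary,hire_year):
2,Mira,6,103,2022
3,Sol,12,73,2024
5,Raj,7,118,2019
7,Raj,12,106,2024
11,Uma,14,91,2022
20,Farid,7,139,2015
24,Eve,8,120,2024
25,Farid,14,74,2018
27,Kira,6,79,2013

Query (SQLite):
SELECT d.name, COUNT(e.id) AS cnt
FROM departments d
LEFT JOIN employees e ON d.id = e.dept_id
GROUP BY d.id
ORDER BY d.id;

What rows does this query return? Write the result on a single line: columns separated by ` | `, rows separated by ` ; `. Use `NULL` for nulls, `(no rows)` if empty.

LEFT JOIN keeps every departments row; unmatched ones get NULL for employees columns.
Group by departments.id and compute COUNT(e.id). COUNT(col) of an all-NULL group is 0.
  6: ids {2, 27} → COUNT(e.id)=2
  7: ids {5, 20} → COUNT(e.id)=2
  8: ids {24} → COUNT(e.id)=1
  12: ids {3, 7} → COUNT(e.id)=2
  14: ids {11, 25} → COUNT(e.id)=2

Finance | 2 ; Engineering | 2 ; Research | 1 ; Sales | 2 ; Support | 2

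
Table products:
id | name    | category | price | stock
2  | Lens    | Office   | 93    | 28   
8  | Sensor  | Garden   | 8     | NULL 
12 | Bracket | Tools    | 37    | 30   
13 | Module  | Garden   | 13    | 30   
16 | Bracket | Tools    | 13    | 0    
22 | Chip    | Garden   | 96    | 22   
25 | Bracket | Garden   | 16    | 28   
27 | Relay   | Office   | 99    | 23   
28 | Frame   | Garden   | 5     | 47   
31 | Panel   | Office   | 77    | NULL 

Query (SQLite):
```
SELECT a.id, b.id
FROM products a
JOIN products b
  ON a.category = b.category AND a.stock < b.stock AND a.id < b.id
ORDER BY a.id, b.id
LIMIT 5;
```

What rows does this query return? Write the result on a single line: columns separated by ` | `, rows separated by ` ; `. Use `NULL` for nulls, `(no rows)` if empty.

13 | 28 ; 22 | 25 ; 22 | 28 ; 25 | 28

Pairs (a,b) with same category, a.stock < b.stock, a.id < b.id.
category groups: Garden:{8,13,22,25,28} Office:{2,27,31} Tools:{12,16}
Ordered by (a.id, b.id); first 5.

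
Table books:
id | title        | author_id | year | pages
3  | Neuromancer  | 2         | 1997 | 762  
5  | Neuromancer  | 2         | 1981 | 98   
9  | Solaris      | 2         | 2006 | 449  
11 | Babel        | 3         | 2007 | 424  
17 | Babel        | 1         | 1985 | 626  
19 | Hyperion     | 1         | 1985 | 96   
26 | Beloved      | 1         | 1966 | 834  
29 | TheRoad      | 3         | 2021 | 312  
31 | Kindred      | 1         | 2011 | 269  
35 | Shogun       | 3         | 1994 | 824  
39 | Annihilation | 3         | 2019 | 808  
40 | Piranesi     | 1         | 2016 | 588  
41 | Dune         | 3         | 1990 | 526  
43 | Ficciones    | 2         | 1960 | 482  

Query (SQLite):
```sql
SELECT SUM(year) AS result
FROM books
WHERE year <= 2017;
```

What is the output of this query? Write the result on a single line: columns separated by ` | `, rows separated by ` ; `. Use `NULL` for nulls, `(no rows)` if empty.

Rows where year <= 2017 → year values: [1997, 1981, 2006, 2007, 1985, 1985, 1966, 2011, 1994, 2016, 1990, 1960].
SUM of non-NULL values = 23898.

23898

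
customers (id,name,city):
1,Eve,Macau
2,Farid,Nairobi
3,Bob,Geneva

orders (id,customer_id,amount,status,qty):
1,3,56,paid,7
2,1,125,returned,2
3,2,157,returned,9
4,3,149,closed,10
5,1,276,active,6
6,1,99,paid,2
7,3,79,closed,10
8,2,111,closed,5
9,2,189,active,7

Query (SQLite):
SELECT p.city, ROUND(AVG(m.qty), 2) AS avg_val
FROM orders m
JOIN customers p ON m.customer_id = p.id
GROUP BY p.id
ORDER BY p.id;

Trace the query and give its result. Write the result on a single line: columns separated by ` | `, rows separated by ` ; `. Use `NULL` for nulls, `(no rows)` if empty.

Join each orders row to its customers via customer_id.
Group joined rows by customers.id; compute ROUND(AVG(m.qty), 2) per group.
  1: ids {2, 5, 6} → ROUND(AVG(m.qty), 2)=3.33
  2: ids {3, 8, 9} → ROUND(AVG(m.qty), 2)=7
  3: ids {1, 4, 7} → ROUND(AVG(m.qty), 2)=9

Macau | 3.33 ; Nairobi | 7 ; Geneva | 9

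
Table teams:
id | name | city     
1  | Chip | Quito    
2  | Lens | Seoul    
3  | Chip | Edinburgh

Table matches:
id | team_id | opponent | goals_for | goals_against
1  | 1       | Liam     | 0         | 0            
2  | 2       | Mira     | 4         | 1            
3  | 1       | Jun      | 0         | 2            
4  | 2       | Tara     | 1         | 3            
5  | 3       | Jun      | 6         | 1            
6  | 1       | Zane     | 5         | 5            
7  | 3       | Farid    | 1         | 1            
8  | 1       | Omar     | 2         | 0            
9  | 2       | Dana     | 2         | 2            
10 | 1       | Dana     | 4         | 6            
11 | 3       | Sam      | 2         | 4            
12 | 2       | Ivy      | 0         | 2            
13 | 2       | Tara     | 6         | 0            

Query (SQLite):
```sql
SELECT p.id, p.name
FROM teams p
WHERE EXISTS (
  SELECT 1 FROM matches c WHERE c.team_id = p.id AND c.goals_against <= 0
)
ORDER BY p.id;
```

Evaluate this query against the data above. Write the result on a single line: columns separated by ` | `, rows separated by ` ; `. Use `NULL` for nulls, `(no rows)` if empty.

1 | Chip ; 2 | Lens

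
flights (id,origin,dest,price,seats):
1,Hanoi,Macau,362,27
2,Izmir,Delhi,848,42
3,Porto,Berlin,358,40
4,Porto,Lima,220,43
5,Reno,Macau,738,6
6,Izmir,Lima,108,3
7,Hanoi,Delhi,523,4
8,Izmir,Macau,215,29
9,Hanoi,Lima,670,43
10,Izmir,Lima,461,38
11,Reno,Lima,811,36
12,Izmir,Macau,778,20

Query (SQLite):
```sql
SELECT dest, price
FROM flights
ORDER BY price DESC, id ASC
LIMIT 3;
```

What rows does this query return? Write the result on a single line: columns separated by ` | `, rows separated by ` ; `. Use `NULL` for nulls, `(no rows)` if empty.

Sort by price desc, tiebreak id asc: (848, id=2), (811, id=11), (778, id=12), (738, id=5), (670, id=9), (523, id=7) …. Take first 3.

Delhi | 848 ; Lima | 811 ; Macau | 778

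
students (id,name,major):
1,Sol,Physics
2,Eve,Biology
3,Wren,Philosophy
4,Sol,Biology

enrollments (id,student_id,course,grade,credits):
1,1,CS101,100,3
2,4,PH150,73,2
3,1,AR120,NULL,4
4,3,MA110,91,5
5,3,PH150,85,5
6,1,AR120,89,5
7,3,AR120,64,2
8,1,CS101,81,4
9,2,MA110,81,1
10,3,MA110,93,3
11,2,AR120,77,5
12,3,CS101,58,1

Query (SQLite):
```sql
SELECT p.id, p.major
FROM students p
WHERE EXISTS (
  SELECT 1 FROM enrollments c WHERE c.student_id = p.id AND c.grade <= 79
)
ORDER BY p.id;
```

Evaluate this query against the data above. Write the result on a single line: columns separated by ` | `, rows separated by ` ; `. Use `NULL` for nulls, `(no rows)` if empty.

2 | Biology ; 3 | Philosophy ; 4 | Biology

For each students row, check whether any enrollments with matching student_id has grade <= 79.
Keep rows where that is true.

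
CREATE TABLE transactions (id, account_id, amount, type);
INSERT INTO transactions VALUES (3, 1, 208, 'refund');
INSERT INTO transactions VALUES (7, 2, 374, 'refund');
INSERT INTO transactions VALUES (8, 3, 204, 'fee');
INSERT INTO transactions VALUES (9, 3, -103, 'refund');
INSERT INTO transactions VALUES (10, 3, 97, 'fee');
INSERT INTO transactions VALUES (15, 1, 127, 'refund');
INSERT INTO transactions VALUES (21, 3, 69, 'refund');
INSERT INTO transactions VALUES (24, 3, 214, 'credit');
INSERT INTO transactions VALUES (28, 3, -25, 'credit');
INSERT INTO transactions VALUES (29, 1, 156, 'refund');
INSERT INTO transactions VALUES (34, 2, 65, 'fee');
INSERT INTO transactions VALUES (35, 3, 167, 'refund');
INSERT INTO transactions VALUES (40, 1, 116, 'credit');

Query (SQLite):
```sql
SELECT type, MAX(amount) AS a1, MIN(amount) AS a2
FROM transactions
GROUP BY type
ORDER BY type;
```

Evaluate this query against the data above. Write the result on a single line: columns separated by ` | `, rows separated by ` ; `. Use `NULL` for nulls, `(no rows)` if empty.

Group transactions by type.
Per group compute: MAX(amount), MIN(amount).
  credit: ids {24, 28, 40} → MAX(amount)=214, MIN(amount)=-25
  fee: ids {8, 10, 34} → MAX(amount)=204, MIN(amount)=65
  refund: ids {3, 7, 9, 15, 21, 29, 35} → MAX(amount)=374, MIN(amount)=-103

credit | 214 | -25 ; fee | 204 | 65 ; refund | 374 | -103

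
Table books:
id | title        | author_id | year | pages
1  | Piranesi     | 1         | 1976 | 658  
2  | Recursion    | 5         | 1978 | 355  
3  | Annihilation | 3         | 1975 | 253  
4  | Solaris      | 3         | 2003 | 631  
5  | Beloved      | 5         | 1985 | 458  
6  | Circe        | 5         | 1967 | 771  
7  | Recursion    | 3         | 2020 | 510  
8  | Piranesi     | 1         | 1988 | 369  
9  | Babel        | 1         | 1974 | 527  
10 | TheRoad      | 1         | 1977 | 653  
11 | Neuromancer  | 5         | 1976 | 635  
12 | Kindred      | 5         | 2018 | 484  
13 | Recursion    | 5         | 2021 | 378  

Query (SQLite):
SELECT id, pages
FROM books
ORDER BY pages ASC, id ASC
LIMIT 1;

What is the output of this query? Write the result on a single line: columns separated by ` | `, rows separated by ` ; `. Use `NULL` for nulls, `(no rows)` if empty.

Sort by pages asc, tiebreak id asc: (253, id=3), (355, id=2), (369, id=8), (378, id=13) …. Take first 1.

3 | 253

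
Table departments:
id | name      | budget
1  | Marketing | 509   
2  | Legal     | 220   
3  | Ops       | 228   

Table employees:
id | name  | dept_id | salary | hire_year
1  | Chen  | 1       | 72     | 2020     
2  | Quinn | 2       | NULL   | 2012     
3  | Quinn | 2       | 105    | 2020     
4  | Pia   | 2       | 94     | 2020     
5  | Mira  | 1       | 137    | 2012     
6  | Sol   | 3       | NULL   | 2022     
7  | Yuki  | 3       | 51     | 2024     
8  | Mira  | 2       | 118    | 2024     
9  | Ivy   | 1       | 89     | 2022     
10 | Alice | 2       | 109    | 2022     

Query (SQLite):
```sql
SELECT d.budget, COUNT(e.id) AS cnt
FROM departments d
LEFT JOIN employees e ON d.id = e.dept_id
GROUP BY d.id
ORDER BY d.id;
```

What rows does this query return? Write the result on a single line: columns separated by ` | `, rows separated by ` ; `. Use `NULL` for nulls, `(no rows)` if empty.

509 | 3 ; 220 | 5 ; 228 | 2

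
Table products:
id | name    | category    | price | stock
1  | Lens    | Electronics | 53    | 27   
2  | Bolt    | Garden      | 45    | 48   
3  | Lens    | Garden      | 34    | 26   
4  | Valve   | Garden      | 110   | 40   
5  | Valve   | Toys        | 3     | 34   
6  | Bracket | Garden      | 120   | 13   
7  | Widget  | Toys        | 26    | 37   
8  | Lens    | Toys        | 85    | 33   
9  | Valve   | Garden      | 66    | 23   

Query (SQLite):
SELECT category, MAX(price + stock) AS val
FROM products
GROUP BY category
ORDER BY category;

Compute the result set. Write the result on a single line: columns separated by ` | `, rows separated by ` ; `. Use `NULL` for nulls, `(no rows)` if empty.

Electronics | 80 ; Garden | 150 ; Toys | 118

For each row compute price + stock.
Group by category; take MAX of the expression per group.
  Electronics: ids {1} → MAX(price + stock)=80
  Garden: ids {2, 3, 4, 6, 9} → MAX(price + stock)=150
  Toys: ids {5, 7, 8} → MAX(price + stock)=118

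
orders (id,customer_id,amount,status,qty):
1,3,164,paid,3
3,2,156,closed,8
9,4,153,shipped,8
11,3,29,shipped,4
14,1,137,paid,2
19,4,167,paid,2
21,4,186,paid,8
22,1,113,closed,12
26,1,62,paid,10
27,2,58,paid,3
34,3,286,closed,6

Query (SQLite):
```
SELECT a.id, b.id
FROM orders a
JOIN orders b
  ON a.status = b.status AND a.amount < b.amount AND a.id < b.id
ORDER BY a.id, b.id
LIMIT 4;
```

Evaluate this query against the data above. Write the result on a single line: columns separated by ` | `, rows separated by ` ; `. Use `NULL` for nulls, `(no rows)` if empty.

1 | 19 ; 1 | 21 ; 3 | 34 ; 14 | 19

Pairs (a,b) with same status, a.amount < b.amount, a.id < b.id.
status groups: closed:{3,22,34} paid:{1,14,19,21,26,27} shipped:{9,11}
Ordered by (a.id, b.id); first 4.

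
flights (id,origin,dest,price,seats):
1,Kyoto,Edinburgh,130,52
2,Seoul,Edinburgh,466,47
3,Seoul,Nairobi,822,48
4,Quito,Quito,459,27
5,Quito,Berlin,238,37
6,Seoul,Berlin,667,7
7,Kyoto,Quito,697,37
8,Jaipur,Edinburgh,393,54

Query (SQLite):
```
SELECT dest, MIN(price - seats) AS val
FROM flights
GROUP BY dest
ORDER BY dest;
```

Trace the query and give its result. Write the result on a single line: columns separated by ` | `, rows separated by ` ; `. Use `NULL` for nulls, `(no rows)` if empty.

Berlin | 201 ; Edinburgh | 78 ; Nairobi | 774 ; Quito | 432

For each row compute price - seats.
Group by dest; take MIN of the expression per group.
  Berlin: ids {5, 6} → MIN(price - seats)=201
  Edinburgh: ids {1, 2, 8} → MIN(price - seats)=78
  Nairobi: ids {3} → MIN(price - seats)=774
  Quito: ids {4, 7} → MIN(price - seats)=432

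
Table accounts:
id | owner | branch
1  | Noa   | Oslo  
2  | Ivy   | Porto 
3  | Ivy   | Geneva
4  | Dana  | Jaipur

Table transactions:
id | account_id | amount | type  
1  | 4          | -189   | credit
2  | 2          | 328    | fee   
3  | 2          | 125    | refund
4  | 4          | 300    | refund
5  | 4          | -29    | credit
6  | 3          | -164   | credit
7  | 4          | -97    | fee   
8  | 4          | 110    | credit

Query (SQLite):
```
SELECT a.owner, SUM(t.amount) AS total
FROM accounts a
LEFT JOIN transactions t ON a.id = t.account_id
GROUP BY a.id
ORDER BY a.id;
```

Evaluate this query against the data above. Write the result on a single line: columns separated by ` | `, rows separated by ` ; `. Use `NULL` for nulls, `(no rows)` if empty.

LEFT JOIN keeps every accounts row; unmatched ones get NULL for transactions columns.
Group by accounts.id and compute SUM(t.amount). SUM over an all-NULL group is NULL.
  1: ids {—} → SUM(t.amount)=NULL
  2: ids {2, 3} → SUM(t.amount)=453
  3: ids {6} → SUM(t.amount)=-164
  4: ids {1, 4, 5, 7, 8} → SUM(t.amount)=95

Noa | NULL ; Ivy | 453 ; Ivy | -164 ; Dana | 95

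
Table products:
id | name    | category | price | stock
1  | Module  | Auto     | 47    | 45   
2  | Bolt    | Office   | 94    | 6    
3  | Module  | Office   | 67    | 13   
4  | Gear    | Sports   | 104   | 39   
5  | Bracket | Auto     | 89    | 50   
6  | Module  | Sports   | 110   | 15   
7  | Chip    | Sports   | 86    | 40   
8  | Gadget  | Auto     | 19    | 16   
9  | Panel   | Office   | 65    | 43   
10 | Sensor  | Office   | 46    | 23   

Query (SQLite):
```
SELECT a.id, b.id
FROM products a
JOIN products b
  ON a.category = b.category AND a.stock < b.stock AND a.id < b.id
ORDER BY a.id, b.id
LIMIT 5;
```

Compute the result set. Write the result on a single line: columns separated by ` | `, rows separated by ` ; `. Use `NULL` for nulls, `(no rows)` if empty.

1 | 5 ; 2 | 3 ; 2 | 9 ; 2 | 10 ; 3 | 9

Pairs (a,b) with same category, a.stock < b.stock, a.id < b.id.
category groups: Auto:{1,5,8} Office:{2,3,9,10} Sports:{4,6,7}
Ordered by (a.id, b.id); first 5.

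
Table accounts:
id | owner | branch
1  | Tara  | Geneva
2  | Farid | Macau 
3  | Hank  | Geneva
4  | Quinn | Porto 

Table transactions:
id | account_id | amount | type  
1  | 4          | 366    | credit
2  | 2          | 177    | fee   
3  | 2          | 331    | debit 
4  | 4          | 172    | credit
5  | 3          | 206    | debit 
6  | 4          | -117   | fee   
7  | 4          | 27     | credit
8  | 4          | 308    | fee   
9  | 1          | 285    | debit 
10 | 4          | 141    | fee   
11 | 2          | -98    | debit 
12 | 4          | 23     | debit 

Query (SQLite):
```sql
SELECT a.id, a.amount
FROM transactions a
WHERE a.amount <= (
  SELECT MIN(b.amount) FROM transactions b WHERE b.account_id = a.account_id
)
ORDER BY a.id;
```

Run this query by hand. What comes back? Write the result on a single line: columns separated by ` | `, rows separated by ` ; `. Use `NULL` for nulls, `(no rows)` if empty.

5 | 206 ; 6 | -117 ; 9 | 285 ; 11 | -98

For each transactions row a, compute MIN(amount) over rows sharing a.account_id.
Keep row a if a.amount <= that per-group MIN.
  account_id=1: MIN(amount) = 285
  account_id=2: MIN(amount) = -98
  account_id=3: MIN(amount) = 206
  account_id=4: MIN(amount) = -117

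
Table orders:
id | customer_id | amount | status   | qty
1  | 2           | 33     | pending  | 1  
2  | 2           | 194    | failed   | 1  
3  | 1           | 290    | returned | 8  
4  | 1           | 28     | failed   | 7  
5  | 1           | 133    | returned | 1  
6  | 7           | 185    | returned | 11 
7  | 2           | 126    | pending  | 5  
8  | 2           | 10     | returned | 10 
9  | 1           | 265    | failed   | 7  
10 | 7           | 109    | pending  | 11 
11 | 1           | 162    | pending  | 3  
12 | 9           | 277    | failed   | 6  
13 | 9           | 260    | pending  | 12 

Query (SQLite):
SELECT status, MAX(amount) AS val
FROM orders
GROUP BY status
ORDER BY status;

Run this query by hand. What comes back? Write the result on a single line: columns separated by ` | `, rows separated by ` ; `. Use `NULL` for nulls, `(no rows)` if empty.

failed | 277 ; pending | 260 ; returned | 290

Partition orders by status; compute MAX(amount) within each group.
  failed: ids {2, 4, 9, 12} → MAX(amount)=277
  pending: ids {1, 7, 10, 11, 13} → MAX(amount)=260
  returned: ids {3, 5, 6, 8} → MAX(amount)=290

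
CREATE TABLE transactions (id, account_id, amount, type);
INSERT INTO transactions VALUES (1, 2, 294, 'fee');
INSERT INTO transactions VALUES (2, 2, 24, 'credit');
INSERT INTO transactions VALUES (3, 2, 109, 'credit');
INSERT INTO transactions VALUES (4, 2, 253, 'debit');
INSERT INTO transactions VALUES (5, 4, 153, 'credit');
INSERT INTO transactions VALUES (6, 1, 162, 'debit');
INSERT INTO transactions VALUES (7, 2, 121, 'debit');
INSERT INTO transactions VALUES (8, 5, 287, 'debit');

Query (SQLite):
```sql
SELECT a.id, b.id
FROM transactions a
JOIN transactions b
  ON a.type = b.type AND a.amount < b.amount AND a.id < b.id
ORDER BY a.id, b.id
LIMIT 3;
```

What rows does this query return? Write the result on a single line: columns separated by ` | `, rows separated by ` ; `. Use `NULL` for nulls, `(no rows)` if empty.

2 | 3 ; 2 | 5 ; 3 | 5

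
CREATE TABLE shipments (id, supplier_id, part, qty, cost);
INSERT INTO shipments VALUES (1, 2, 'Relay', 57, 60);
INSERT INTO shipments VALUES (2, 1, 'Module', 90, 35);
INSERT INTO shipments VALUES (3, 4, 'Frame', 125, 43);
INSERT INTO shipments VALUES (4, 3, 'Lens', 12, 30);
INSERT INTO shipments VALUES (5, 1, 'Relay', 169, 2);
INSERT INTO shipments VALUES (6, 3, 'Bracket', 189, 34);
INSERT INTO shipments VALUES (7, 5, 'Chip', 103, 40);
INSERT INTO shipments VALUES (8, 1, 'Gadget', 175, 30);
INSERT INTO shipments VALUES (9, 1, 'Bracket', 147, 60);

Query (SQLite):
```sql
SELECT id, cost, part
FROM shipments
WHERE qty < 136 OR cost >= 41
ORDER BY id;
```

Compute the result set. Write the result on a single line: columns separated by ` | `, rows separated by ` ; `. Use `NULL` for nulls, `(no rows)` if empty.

1 | 60 | Relay ; 2 | 35 | Module ; 3 | 43 | Frame ; 4 | 30 | Lens ; 7 | 40 | Chip ; 9 | 60 | Bracket

qty < 136: ids {1, 2, 3, 4, 7}
cost >= 41: ids {1, 3, 9}
Combine with OR.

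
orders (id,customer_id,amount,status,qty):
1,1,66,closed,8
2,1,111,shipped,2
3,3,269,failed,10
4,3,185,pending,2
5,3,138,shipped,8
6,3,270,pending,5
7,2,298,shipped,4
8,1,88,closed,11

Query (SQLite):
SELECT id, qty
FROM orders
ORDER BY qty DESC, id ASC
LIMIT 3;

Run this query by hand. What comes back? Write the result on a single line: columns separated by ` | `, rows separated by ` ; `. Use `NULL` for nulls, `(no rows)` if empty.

Sort by qty desc, tiebreak id asc: (11, id=8), (10, id=3), (8, id=1), (8, id=5), (5, id=6), (4, id=7) …. Take first 3.

8 | 11 ; 3 | 10 ; 1 | 8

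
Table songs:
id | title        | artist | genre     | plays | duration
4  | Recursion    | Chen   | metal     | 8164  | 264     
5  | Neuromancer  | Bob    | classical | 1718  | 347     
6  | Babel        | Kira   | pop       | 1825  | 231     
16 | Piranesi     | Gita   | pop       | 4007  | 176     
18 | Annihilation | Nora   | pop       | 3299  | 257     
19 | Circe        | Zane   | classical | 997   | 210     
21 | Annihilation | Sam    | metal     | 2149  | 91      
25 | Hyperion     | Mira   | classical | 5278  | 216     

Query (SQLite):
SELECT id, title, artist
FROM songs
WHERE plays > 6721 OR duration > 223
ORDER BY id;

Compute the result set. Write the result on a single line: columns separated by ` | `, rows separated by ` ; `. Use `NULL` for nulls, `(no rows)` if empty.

4 | Recursion | Chen ; 5 | Neuromancer | Bob ; 6 | Babel | Kira ; 18 | Annihilation | Nora

plays > 6721: ids {4}
duration > 223: ids {4, 5, 6, 18}
Combine with OR.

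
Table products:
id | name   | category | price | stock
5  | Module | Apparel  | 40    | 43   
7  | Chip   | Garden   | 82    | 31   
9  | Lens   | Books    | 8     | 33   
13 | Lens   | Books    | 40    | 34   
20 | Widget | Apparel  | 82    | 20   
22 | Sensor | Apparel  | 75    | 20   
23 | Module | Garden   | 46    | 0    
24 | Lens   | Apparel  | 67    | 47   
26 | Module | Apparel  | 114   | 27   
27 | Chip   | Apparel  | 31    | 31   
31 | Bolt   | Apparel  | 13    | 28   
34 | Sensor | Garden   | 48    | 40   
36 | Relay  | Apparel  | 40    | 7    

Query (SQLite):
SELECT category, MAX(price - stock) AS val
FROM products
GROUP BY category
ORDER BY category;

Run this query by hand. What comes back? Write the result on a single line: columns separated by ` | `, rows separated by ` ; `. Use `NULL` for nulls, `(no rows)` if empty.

For each row compute price - stock.
Group by category; take MAX of the expression per group.
  Apparel: ids {5, 20, 22, 24, 26, 27, 31, 36} → MAX(price - stock)=87
  Books: ids {9, 13} → MAX(price - stock)=6
  Garden: ids {7, 23, 34} → MAX(price - stock)=51

Apparel | 87 ; Books | 6 ; Garden | 51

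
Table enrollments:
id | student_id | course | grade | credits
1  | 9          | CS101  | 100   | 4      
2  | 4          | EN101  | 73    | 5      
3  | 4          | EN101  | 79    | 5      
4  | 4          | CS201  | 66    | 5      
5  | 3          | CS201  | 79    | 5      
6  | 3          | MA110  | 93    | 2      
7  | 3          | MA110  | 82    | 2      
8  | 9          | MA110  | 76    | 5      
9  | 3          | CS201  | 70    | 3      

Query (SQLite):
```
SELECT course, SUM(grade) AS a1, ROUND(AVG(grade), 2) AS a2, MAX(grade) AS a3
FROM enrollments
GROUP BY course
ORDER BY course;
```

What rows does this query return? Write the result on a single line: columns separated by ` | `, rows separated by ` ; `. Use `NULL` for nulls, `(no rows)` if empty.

Group enrollments by course.
Per group compute: SUM(grade), ROUND(AVG(grade), 2), MAX(grade).
  CS101: ids {1} → SUM(grade)=100, ROUND(AVG(grade), 2)=100, MAX(grade)=100
  CS201: ids {4, 5, 9} → SUM(grade)=215, ROUND(AVG(grade), 2)=71.67, MAX(grade)=79
  EN101: ids {2, 3} → SUM(grade)=152, ROUND(AVG(grade), 2)=76, MAX(grade)=79
  MA110: ids {6, 7, 8} → SUM(grade)=251, ROUND(AVG(grade), 2)=83.67, MAX(grade)=93

CS101 | 100 | 100 | 100 ; CS201 | 215 | 71.67 | 79 ; EN101 | 152 | 76 | 79 ; MA110 | 251 | 83.67 | 93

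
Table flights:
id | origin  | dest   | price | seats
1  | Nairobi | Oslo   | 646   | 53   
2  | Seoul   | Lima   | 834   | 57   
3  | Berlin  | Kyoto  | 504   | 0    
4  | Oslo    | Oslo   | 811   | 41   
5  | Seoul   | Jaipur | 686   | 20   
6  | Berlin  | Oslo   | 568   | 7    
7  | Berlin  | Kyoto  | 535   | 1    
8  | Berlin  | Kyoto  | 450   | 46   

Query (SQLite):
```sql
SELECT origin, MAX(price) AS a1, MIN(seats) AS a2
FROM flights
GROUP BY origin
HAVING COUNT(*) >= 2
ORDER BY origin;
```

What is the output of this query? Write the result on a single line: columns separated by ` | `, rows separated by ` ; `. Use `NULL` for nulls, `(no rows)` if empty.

Group flights by origin.
Per group compute: MAX(price), MIN(seats).
HAVING: drop groups with fewer than 2 rows.
  Berlin: ids {3, 6, 7, 8} → MAX(price)=568, MIN(seats)=0
  Nairobi: ids {1} → MAX(price)=646, MIN(seats)=53
  Oslo: ids {4} → MAX(price)=811, MIN(seats)=41
  Seoul: ids {2, 5} → MAX(price)=834, MIN(seats)=20

Berlin | 568 | 0 ; Seoul | 834 | 20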